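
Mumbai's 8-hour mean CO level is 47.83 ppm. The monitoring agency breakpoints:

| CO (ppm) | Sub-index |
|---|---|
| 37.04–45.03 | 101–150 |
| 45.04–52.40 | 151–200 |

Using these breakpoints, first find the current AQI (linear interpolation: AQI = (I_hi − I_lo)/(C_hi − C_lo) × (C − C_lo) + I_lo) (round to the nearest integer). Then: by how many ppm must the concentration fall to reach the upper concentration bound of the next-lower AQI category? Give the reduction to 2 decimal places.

2.80

CO: 47.83 lies in 45.04–52.40, so I_lo=151, I_hi=200, C_lo=45.04, C_hi=52.40.
(200−151)/(52.40−45.04) × (47.83−45.04) + 151 = 49/7.36 × 2.79 + 151 ≈ 169.57 → 170.
Current AQI 170 is in the Unhealthy range (151–200). The next-lower category tops out at AQI 150, whose upper concentration bound is 45.03 ppm.
Reduction needed = 47.83 − 45.03 = 2.80 ppm.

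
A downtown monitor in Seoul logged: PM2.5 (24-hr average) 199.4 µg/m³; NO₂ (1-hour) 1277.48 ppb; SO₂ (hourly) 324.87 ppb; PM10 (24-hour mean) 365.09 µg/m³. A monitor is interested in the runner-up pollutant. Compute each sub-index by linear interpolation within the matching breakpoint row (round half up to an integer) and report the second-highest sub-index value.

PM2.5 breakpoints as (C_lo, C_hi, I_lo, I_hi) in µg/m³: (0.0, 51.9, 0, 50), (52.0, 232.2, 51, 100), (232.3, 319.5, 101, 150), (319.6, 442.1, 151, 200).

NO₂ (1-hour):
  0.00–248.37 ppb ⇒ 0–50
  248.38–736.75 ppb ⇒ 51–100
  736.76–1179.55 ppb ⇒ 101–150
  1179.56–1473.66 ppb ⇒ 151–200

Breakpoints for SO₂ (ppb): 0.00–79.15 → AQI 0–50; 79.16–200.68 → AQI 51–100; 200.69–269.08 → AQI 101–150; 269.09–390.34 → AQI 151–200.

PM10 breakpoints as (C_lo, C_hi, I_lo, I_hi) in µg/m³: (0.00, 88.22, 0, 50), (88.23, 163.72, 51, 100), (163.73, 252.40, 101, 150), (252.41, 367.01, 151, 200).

174

PM2.5: 199.4 ∈ [52.0, 232.2] ↔ index [51, 100].
51 + (199.4−52.0)·(100−51)/(232.2−52.0) = 51 + 147.4·49/180.2 ≈ 91.08, so AQI = 91.
NO₂: 1277.48 lies in 1179.56–1473.66, so I_lo=151, I_hi=200, C_lo=1179.56, C_hi=1473.66.
(200−151)/(1473.66−1179.56) × (1277.48−1179.56) + 151 = 49/294.10 × 97.92 + 151 ≈ 167.31 → 167.
SO₂: row 269.09–390.34 (AQI 151–200). (200−151)·(324.87−269.09)/(390.34−269.09) + 151 = 49·55.78/121.25 + 151 ≈ 173.54 → 174.
PM10: 365.09 ∈ [252.41, 367.01] ↔ index [151, 200].
151 + (365.09−252.41)·(200−151)/(367.01−252.41) = 151 + 112.68·49/114.60 ≈ 199.18, so AQI = 199.
Sub-indices: PM2.5→91, NO₂→167, SO₂→174, PM10→199. Ranked high→low: 199, 174, 167, 91. Second-highest sub-index = 174.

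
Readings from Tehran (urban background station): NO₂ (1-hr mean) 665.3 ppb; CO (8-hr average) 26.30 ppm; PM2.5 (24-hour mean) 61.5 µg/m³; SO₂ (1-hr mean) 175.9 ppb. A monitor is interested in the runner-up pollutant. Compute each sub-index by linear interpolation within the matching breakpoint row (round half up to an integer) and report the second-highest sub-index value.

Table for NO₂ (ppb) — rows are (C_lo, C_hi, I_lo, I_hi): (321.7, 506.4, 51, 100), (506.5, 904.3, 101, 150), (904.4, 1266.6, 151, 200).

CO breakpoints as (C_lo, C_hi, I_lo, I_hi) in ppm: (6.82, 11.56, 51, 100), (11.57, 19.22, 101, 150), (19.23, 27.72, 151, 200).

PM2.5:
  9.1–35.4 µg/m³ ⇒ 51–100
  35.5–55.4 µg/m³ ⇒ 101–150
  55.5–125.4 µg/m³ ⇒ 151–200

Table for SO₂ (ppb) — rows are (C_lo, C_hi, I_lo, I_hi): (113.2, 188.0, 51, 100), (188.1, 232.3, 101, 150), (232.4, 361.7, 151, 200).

155

NO₂ 665.3: bracket 506.5–904.3 → index 101–150; slope 49/397.8, offset 158.8.
AQI = 101 + 49/397.8·158.8 ≈ 120.56 ⇒ 121.
CO: 26.30 ∈ [19.23, 27.72] ↔ index [151, 200].
151 + (26.30−19.23)·(200−151)/(27.72−19.23) = 151 + 7.07·49/8.49 ≈ 191.80, so AQI = 192.
PM2.5: 61.5 lies in 55.5–125.4, so I_lo=151, I_hi=200, C_lo=55.5, C_hi=125.4.
(200−151)/(125.4−55.5) × (61.5−55.5) + 151 = 49/69.9 × 6.0 + 151 ≈ 155.21 → 155.
SO₂: 175.9 lies in 113.2–188.0, so I_lo=51, I_hi=100, C_lo=113.2, C_hi=188.0.
(100−51)/(188.0−113.2) × (175.9−113.2) + 51 = 49/74.8 × 62.7 + 51 ≈ 92.07 → 92.
Sub-indices: NO₂→121, CO→192, PM2.5→155, SO₂→92. Ranked high→low: 192, 155, 121, 92. Second-highest sub-index = 155.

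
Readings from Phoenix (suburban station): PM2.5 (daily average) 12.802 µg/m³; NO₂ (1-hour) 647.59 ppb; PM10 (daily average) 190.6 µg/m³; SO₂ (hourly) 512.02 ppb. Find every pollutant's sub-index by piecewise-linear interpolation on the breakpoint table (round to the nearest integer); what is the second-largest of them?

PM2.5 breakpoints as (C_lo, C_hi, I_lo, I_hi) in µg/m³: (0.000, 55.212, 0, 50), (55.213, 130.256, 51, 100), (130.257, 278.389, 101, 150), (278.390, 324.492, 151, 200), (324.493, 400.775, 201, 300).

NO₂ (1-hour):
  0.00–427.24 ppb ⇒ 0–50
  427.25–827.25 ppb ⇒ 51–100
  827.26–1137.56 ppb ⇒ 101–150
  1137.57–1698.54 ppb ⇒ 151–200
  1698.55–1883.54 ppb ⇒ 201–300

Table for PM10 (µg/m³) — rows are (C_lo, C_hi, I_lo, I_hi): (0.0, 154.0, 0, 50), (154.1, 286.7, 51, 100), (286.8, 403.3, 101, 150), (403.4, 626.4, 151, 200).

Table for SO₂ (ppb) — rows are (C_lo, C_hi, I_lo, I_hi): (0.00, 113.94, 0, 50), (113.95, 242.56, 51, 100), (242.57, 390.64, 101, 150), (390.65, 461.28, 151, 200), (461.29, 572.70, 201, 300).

PM2.5: 12.802 lies in 0.000–55.212, so I_lo=0, I_hi=50, C_lo=0.000, C_hi=55.212.
(50−0)/(55.212−0.000) × (12.802−0.000) + 0 = 50/55.212 × 12.802 + 0 ≈ 11.59 → 12.
NO₂: 647.59 ∈ [427.25, 827.25] ↔ index [51, 100].
51 + (647.59−427.25)·(100−51)/(827.25−427.25) = 51 + 220.34·49/400.00 ≈ 77.99, so AQI = 78.
PM10: row 154.1–286.7 (AQI 51–100). (100−51)·(190.6−154.1)/(286.7−154.1) + 51 = 49·36.5/132.6 + 51 ≈ 64.49 → 64.
SO₂: row 461.29–572.70 (AQI 201–300). (300−201)·(512.02−461.29)/(572.70−461.29) + 201 = 99·50.73/111.41 + 201 ≈ 246.08 → 246.
Sub-indices: PM2.5→12, NO₂→78, PM10→64, SO₂→246. Ranked high→low: 246, 78, 64, 12. Second-highest sub-index = 78.

78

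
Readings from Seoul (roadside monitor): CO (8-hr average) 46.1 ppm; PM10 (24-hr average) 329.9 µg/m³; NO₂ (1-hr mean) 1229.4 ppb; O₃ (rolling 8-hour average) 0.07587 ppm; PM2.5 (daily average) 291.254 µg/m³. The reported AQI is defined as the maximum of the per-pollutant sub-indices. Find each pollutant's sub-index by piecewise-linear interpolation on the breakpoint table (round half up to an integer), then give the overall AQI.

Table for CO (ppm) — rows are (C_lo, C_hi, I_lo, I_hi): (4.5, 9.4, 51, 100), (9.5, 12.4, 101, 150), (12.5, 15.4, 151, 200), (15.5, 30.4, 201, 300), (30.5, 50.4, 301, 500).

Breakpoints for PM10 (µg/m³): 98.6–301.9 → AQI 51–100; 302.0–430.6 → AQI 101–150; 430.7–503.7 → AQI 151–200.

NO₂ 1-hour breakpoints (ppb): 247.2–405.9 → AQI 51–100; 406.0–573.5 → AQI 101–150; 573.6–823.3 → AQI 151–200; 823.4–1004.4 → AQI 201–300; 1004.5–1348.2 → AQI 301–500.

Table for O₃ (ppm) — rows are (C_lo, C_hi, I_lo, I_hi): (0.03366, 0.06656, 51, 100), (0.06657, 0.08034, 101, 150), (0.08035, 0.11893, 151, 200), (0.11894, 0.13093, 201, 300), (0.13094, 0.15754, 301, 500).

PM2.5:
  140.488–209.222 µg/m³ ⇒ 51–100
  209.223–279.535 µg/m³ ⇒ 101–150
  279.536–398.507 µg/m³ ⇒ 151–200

CO: 46.1 lies in 30.5–50.4, so I_lo=301, I_hi=500, C_lo=30.5, C_hi=50.4.
(500−301)/(50.4−30.5) × (46.1−30.5) + 301 = 199/19.9 × 15.6 + 301 ≈ 457.00 → 457.
PM10: 329.9 ∈ [302.0, 430.6] ↔ index [101, 150].
101 + (329.9−302.0)·(150−101)/(430.6−302.0) = 101 + 27.9·49/128.6 ≈ 111.63, so AQI = 112.
NO₂ 1229.4: bracket 1004.5–1348.2 → index 301–500; slope 199/343.7, offset 224.9.
AQI = 301 + 199/343.7·224.9 ≈ 431.22 ⇒ 431.
O₃ 0.07587: bracket 0.06657–0.08034 → index 101–150; slope 49/0.01377, offset 0.00930.
AQI = 101 + 49/0.01377·0.00930 ≈ 134.09 ⇒ 134.
PM2.5: row 279.536–398.507 (AQI 151–200). (200−151)·(291.254−279.536)/(398.507−279.536) + 151 = 49·11.718/118.971 + 151 ≈ 155.83 → 156.
Sub-indices: CO→457, PM10→112, NO₂→431, O₃→134, PM2.5→156. Overall AQI = max = 457; dominant pollutant is CO.

457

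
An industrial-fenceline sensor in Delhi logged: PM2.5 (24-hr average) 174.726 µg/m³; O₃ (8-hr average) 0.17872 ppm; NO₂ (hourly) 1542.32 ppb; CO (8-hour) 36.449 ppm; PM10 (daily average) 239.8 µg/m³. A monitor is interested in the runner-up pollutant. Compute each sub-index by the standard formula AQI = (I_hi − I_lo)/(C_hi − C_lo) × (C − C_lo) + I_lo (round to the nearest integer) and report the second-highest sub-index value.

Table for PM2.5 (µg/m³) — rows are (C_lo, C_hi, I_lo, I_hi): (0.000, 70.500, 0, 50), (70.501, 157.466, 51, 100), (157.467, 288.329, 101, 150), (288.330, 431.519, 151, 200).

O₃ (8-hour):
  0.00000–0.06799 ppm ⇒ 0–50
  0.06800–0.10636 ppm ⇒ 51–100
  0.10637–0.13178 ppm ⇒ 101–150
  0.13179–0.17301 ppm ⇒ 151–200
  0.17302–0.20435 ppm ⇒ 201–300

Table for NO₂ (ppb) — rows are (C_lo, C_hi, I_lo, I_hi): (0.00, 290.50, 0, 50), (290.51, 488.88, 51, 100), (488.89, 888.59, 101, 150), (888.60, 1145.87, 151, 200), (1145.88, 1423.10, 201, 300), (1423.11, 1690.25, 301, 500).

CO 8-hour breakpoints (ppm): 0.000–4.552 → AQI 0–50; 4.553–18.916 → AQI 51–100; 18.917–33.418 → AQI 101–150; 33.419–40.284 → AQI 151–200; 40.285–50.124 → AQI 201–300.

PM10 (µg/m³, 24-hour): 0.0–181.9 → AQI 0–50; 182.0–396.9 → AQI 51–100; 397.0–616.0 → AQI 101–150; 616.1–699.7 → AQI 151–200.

219

PM2.5: 174.726 lies in 157.467–288.329, so I_lo=101, I_hi=150, C_lo=157.467, C_hi=288.329.
(150−101)/(288.329−157.467) × (174.726−157.467) + 101 = 49/130.862 × 17.259 + 101 ≈ 107.46 → 107.
O₃ 0.17872: bracket 0.17302–0.20435 → index 201–300; slope 99/0.03133, offset 0.00570.
AQI = 201 + 99/0.03133·0.00570 ≈ 219.01 ⇒ 219.
NO₂: 1542.32 lies in 1423.11–1690.25, so I_lo=301, I_hi=500, C_lo=1423.11, C_hi=1690.25.
(500−301)/(1690.25−1423.11) × (1542.32−1423.11) + 301 = 199/267.14 × 119.21 + 301 ≈ 389.80 → 390.
CO 36.449: bracket 33.419–40.284 → index 151–200; slope 49/6.865, offset 3.030.
AQI = 151 + 49/6.865·3.030 ≈ 172.63 ⇒ 173.
PM10: row 182.0–396.9 (AQI 51–100). (100−51)·(239.8−182.0)/(396.9−182.0) + 51 = 49·57.8/214.9 + 51 ≈ 64.18 → 64.
Sub-indices: PM2.5→107, O₃→219, NO₂→390, CO→173, PM10→64. Ranked high→low: 390, 219, 173, 107, 64. Second-highest sub-index = 219.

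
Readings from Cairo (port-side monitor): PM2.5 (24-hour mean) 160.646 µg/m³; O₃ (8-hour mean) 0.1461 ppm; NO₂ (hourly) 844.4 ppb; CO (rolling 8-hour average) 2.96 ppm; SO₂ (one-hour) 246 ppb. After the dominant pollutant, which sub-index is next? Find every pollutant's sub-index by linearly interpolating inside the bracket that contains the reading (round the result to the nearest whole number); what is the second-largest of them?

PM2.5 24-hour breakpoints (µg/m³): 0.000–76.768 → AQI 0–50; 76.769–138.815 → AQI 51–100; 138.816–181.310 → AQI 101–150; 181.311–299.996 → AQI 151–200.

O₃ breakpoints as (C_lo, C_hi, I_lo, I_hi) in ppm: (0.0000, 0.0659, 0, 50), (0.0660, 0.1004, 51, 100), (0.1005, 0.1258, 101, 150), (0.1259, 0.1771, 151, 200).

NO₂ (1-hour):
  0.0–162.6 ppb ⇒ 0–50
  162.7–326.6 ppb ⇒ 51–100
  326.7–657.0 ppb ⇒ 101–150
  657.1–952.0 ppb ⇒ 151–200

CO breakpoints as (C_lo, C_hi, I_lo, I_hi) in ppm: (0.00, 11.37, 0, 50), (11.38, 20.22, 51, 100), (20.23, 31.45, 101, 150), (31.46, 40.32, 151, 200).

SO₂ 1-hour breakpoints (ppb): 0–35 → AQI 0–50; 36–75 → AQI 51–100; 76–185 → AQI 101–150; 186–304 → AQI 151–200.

176

PM2.5: row 138.816–181.310 (AQI 101–150). (150−101)·(160.646−138.816)/(181.310−138.816) + 101 = 49·21.830/42.494 + 101 ≈ 126.17 → 126.
O₃: 0.1461 lies in 0.1259–0.1771, so I_lo=151, I_hi=200, C_lo=0.1259, C_hi=0.1771.
(200−151)/(0.1771−0.1259) × (0.1461−0.1259) + 151 = 49/0.0512 × 0.0202 + 151 ≈ 170.33 → 170.
NO₂: 844.4 lies in 657.1–952.0, so I_lo=151, I_hi=200, C_lo=657.1, C_hi=952.0.
(200−151)/(952.0−657.1) × (844.4−657.1) + 151 = 49/294.9 × 187.3 + 151 ≈ 182.12 → 182.
CO: 2.96 ∈ [0.00, 11.37] ↔ index [0, 50].
0 + (2.96−0.00)·(50−0)/(11.37−0.00) = 0 + 2.96·50/11.37 ≈ 13.02, so AQI = 13.
SO₂: 246 ∈ [186, 304] ↔ index [151, 200].
151 + (246−186)·(200−151)/(304−186) = 151 + 60·49/118 ≈ 175.92, so AQI = 176.
Sub-indices: PM2.5→126, O₃→170, NO₂→182, CO→13, SO₂→176. Ranked high→low: 182, 176, 170, 126, 13. Second-highest sub-index = 176.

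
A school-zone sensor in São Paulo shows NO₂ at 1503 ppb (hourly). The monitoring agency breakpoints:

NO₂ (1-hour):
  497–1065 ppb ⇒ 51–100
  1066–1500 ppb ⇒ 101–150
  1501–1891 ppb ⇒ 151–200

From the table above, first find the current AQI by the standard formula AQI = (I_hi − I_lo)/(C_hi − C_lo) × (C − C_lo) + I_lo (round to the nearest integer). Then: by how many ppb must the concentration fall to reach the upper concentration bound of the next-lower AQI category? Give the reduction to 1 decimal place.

3.0

NO₂: row 1501–1891 (AQI 151–200). (200−151)·(1503−1501)/(1891−1501) + 151 = 49·2/390 + 151 ≈ 151.25 → 151.
Current AQI 151 is in the Unhealthy range (151–200). The next-lower category tops out at AQI 150, whose upper concentration bound is 1500 ppb.
Reduction needed = 1503 − 1500 = 3.0 ppb.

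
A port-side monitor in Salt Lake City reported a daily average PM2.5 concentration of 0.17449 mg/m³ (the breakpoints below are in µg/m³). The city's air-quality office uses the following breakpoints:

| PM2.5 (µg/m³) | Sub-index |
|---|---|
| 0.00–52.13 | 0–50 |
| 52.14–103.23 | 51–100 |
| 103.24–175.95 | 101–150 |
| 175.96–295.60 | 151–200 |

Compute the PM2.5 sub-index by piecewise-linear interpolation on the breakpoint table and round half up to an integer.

149

Convert: 0.17449 mg/m³ = 174.49 µg/m³.
PM2.5: 174.49 lies in 103.24–175.95, so I_lo=101, I_hi=150, C_lo=103.24, C_hi=175.95.
(150−101)/(175.95−103.24) × (174.49−103.24) + 101 = 49/72.71 × 71.25 + 101 ≈ 149.02 → 149.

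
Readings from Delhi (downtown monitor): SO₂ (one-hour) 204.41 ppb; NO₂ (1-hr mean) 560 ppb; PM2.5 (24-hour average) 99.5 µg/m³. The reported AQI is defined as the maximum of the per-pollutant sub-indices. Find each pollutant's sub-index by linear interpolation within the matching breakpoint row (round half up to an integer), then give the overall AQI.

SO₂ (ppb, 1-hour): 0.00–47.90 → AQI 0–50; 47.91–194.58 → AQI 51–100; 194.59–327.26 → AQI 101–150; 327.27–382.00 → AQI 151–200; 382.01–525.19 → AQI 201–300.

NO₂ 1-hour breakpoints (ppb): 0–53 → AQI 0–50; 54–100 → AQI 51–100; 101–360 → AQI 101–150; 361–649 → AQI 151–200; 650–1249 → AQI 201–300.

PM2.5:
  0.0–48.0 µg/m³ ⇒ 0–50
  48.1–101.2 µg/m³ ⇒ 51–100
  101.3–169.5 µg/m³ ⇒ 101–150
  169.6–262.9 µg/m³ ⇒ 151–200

SO₂: 204.41 ∈ [194.59, 327.26] ↔ index [101, 150].
101 + (204.41−194.59)·(150−101)/(327.26−194.59) = 101 + 9.82·49/132.67 ≈ 104.63, so AQI = 105.
NO₂: row 361–649 (AQI 151–200). (200−151)·(560−361)/(649−361) + 151 = 49·199/288 + 151 ≈ 184.86 → 185.
PM2.5 99.5: bracket 48.1–101.2 → index 51–100; slope 49/53.1, offset 51.4.
AQI = 51 + 49/53.1·51.4 ≈ 98.43 ⇒ 98.
Sub-indices: SO₂→105, NO₂→185, PM2.5→98. Overall AQI = max = 185; dominant pollutant is NO₂.

185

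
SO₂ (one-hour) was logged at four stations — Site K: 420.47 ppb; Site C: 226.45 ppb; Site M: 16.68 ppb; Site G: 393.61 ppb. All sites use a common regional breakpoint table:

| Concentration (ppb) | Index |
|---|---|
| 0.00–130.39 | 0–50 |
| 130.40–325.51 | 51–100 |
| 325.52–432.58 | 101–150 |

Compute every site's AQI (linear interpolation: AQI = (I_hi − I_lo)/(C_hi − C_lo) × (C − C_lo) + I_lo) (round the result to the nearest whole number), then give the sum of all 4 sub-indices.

357

Site K: 420.47 ∈ [325.52, 432.58] ↔ index [101, 150].
101 + (420.47−325.52)·(150−101)/(432.58−325.52) = 101 + 94.95·49/107.06 ≈ 144.46, so AQI = 144.
Site C 226.45: bracket 130.40–325.51 → index 51–100; slope 49/195.11, offset 96.05.
AQI = 51 + 49/195.11·96.05 ≈ 75.12 ⇒ 75.
Site M: row 0.00–130.39 (AQI 0–50). (50−0)·(16.68−0.00)/(130.39−0.00) + 0 = 50·16.68/130.39 + 0 ≈ 6.40 → 6.
Site G: 393.61 ∈ [325.52, 432.58] ↔ index [101, 150].
101 + (393.61−325.52)·(150−101)/(432.58−325.52) = 101 + 68.09·49/107.06 ≈ 132.16, so AQI = 132.
AQIs: Site K=144, Site C=75, Site M=6, Site G=132. Sum = 144 + 75 + 6 + 132 = 357.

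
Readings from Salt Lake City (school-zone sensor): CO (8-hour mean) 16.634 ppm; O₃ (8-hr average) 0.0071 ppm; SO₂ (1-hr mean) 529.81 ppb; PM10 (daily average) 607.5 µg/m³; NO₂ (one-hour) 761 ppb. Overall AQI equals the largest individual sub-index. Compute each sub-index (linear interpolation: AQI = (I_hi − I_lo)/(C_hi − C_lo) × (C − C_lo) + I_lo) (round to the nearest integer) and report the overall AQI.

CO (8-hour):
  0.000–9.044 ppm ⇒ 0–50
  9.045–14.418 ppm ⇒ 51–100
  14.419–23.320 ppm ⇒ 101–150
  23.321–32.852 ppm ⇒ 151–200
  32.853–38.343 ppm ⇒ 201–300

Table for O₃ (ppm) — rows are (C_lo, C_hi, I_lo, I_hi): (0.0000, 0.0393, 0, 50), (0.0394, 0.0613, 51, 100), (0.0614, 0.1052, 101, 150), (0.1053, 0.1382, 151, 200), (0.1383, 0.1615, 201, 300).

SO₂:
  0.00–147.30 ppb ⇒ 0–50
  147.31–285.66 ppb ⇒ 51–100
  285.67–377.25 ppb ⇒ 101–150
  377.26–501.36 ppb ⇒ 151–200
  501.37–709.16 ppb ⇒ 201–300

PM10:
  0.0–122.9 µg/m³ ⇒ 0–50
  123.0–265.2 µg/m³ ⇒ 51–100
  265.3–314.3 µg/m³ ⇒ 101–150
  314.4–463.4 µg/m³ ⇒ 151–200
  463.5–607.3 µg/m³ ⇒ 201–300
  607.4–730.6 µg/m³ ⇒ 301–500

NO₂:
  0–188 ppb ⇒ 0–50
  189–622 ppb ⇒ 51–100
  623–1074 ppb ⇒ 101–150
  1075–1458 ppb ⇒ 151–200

CO 16.634: bracket 14.419–23.320 → index 101–150; slope 49/8.901, offset 2.215.
AQI = 101 + 49/8.901·2.215 ≈ 113.19 ⇒ 113.
O₃: row 0.0000–0.0393 (AQI 0–50). (50−0)·(0.0071−0.0000)/(0.0393−0.0000) + 0 = 50·0.0071/0.0393 + 0 ≈ 9.03 → 9.
SO₂: row 501.37–709.16 (AQI 201–300). (300−201)·(529.81−501.37)/(709.16−501.37) + 201 = 99·28.44/207.79 + 201 ≈ 214.55 → 215.
PM10 607.5: bracket 607.4–730.6 → index 301–500; slope 199/123.2, offset 0.1.
AQI = 301 + 199/123.2·0.1 ≈ 301.16 ⇒ 301.
NO₂: 761 lies in 623–1074, so I_lo=101, I_hi=150, C_lo=623, C_hi=1074.
(150−101)/(1074−623) × (761−623) + 101 = 49/451 × 138 + 101 ≈ 115.99 → 116.
Sub-indices: CO→113, O₃→9, SO₂→215, PM10→301, NO₂→116. Overall AQI = max = 301; dominant pollutant is PM10.

301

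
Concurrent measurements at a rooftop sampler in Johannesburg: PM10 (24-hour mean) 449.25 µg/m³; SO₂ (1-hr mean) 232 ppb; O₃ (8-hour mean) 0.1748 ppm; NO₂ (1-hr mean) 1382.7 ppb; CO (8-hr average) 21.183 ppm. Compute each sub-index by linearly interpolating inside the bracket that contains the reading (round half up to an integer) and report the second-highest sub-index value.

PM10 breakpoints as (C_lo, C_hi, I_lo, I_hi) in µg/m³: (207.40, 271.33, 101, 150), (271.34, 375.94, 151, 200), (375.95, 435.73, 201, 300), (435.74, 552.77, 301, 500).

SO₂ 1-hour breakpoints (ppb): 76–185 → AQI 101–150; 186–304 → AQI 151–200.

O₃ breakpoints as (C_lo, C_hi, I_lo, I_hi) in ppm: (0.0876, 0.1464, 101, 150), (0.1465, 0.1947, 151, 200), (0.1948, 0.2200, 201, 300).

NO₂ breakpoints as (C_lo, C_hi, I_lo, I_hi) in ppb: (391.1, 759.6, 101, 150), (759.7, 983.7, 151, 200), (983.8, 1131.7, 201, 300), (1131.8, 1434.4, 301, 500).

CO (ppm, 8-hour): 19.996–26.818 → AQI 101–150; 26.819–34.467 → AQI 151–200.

PM10: 449.25 lies in 435.74–552.77, so I_lo=301, I_hi=500, C_lo=435.74, C_hi=552.77.
(500−301)/(552.77−435.74) × (449.25−435.74) + 301 = 199/117.03 × 13.51 + 301 ≈ 323.97 → 324.
SO₂: 232 lies in 186–304, so I_lo=151, I_hi=200, C_lo=186, C_hi=304.
(200−151)/(304−186) × (232−186) + 151 = 49/118 × 46 + 151 ≈ 170.10 → 170.
O₃: 0.1748 lies in 0.1465–0.1947, so I_lo=151, I_hi=200, C_lo=0.1465, C_hi=0.1947.
(200−151)/(0.1947−0.1465) × (0.1748−0.1465) + 151 = 49/0.0482 × 0.0283 + 151 ≈ 179.77 → 180.
NO₂: 1382.7 ∈ [1131.8, 1434.4] ↔ index [301, 500].
301 + (1382.7−1131.8)·(500−301)/(1434.4−1131.8) = 301 + 250.9·199/302.6 ≈ 466.00, so AQI = 466.
CO 21.183: bracket 19.996–26.818 → index 101–150; slope 49/6.822, offset 1.187.
AQI = 101 + 49/6.822·1.187 ≈ 109.53 ⇒ 110.
Sub-indices: PM10→324, SO₂→170, O₃→180, NO₂→466, CO→110. Ranked high→low: 466, 324, 180, 170, 110. Second-highest sub-index = 324.

324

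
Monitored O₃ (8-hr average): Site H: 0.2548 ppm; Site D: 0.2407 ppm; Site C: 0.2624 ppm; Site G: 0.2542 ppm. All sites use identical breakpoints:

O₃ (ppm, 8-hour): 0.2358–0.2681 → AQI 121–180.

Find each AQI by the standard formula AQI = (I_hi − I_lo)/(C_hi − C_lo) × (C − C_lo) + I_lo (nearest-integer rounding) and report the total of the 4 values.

611

Site H: row 0.2358–0.2681 (AQI 121–180). (180−121)·(0.2548−0.2358)/(0.2681−0.2358) + 121 = 59·0.0190/0.0323 + 121 ≈ 155.71 → 156.
Site D: 0.2407 lies in 0.2358–0.2681, so I_lo=121, I_hi=180, C_lo=0.2358, C_hi=0.2681.
(180−121)/(0.2681−0.2358) × (0.2407−0.2358) + 121 = 59/0.0323 × 0.0049 + 121 ≈ 129.95 → 130.
Site C: 0.2624 lies in 0.2358–0.2681, so I_lo=121, I_hi=180, C_lo=0.2358, C_hi=0.2681.
(180−121)/(0.2681−0.2358) × (0.2624−0.2358) + 121 = 59/0.0323 × 0.0266 + 121 ≈ 169.59 → 170.
Site G: row 0.2358–0.2681 (AQI 121–180). (180−121)·(0.2542−0.2358)/(0.2681−0.2358) + 121 = 59·0.0184/0.0323 + 121 ≈ 154.61 → 155.
AQIs: Site H=156, Site D=130, Site C=170, Site G=155. Sum = 156 + 130 + 170 + 155 = 611.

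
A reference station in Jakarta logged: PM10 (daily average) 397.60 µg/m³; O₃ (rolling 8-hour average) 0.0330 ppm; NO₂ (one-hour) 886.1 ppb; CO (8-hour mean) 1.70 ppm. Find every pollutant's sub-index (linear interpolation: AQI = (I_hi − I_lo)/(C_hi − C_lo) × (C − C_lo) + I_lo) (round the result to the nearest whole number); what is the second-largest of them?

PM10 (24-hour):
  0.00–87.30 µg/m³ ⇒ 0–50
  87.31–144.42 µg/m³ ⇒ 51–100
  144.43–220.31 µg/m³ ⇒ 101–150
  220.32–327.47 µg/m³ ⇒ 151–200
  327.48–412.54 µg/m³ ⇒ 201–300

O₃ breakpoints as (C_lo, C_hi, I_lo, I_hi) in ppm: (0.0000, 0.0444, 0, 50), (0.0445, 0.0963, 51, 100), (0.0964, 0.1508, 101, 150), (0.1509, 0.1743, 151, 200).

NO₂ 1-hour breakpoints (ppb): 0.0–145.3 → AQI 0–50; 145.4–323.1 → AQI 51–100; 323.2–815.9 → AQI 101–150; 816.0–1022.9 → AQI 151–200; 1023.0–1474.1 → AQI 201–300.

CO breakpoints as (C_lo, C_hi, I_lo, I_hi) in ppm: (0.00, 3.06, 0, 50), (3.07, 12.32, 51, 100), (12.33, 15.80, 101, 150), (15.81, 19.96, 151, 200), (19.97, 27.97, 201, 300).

168

PM10 397.60: bracket 327.48–412.54 → index 201–300; slope 99/85.06, offset 70.12.
AQI = 201 + 99/85.06·70.12 ≈ 282.61 ⇒ 283.
O₃: row 0.0000–0.0444 (AQI 0–50). (50−0)·(0.0330−0.0000)/(0.0444−0.0000) + 0 = 50·0.0330/0.0444 + 0 ≈ 37.16 → 37.
NO₂: 886.1 ∈ [816.0, 1022.9] ↔ index [151, 200].
151 + (886.1−816.0)·(200−151)/(1022.9−816.0) = 151 + 70.1·49/206.9 ≈ 167.60, so AQI = 168.
CO: row 0.00–3.06 (AQI 0–50). (50−0)·(1.70−0.00)/(3.06−0.00) + 0 = 50·1.70/3.06 + 0 ≈ 27.78 → 28.
Sub-indices: PM10→283, O₃→37, NO₂→168, CO→28. Ranked high→low: 283, 168, 37, 28. Second-highest sub-index = 168.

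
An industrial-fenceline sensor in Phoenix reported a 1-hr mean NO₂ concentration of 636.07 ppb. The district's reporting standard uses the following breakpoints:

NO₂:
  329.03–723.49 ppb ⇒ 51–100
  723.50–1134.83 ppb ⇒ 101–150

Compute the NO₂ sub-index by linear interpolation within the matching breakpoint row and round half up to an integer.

89

NO₂ 636.07: bracket 329.03–723.49 → index 51–100; slope 49/394.46, offset 307.04.
AQI = 51 + 49/394.46·307.04 ≈ 89.14 ⇒ 89.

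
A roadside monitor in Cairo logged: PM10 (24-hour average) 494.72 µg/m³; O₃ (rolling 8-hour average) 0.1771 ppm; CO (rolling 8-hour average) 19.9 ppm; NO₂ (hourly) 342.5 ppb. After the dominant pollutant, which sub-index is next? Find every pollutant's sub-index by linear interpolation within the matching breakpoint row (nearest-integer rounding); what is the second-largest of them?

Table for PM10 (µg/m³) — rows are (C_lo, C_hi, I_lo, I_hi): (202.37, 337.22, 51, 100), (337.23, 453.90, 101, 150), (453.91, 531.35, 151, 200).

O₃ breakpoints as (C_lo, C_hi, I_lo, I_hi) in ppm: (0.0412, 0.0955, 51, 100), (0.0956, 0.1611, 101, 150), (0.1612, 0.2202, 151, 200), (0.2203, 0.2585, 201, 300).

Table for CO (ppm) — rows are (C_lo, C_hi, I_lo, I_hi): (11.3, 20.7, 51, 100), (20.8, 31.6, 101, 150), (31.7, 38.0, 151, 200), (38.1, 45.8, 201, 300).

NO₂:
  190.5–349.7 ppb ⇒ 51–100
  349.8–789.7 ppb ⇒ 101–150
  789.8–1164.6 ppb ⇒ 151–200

PM10 494.72: bracket 453.91–531.35 → index 151–200; slope 49/77.44, offset 40.81.
AQI = 151 + 49/77.44·40.81 ≈ 176.82 ⇒ 177.
O₃: row 0.1612–0.2202 (AQI 151–200). (200−151)·(0.1771−0.1612)/(0.2202−0.1612) + 151 = 49·0.0159/0.0590 + 151 ≈ 164.21 → 164.
CO: row 11.3–20.7 (AQI 51–100). (100−51)·(19.9−11.3)/(20.7−11.3) + 51 = 49·8.6/9.4 + 51 ≈ 95.83 → 96.
NO₂: 342.5 lies in 190.5–349.7, so I_lo=51, I_hi=100, C_lo=190.5, C_hi=349.7.
(100−51)/(349.7−190.5) × (342.5−190.5) + 51 = 49/159.2 × 152.0 + 51 ≈ 97.78 → 98.
Sub-indices: PM10→177, O₃→164, CO→96, NO₂→98. Ranked high→low: 177, 164, 98, 96. Second-highest sub-index = 164.

164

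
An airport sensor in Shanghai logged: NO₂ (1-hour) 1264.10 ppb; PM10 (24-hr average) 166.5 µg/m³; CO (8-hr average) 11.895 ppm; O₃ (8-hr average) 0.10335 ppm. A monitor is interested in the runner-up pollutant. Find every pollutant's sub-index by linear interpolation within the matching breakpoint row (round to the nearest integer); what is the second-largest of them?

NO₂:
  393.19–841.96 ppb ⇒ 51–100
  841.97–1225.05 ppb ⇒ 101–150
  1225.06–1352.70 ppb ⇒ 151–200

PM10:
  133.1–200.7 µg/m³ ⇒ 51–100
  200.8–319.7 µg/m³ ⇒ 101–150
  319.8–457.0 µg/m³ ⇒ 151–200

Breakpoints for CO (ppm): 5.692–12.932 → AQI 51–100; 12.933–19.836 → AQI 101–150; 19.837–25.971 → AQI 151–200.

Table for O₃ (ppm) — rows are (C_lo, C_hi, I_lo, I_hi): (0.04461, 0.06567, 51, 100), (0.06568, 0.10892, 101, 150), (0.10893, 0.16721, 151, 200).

144

NO₂: 1264.10 ∈ [1225.06, 1352.70] ↔ index [151, 200].
151 + (1264.10−1225.06)·(200−151)/(1352.70−1225.06) = 151 + 39.04·49/127.64 ≈ 165.99, so AQI = 166.
PM10: 166.5 lies in 133.1–200.7, so I_lo=51, I_hi=100, C_lo=133.1, C_hi=200.7.
(100−51)/(200.7−133.1) × (166.5−133.1) + 51 = 49/67.6 × 33.4 + 51 ≈ 75.21 → 75.
CO: 11.895 ∈ [5.692, 12.932] ↔ index [51, 100].
51 + (11.895−5.692)·(100−51)/(12.932−5.692) = 51 + 6.203·49/7.240 ≈ 92.98, so AQI = 93.
O₃ 0.10335: bracket 0.06568–0.10892 → index 101–150; slope 49/0.04324, offset 0.03767.
AQI = 101 + 49/0.04324·0.03767 ≈ 143.69 ⇒ 144.
Sub-indices: NO₂→166, PM10→75, CO→93, O₃→144. Ranked high→low: 166, 144, 93, 75. Second-highest sub-index = 144.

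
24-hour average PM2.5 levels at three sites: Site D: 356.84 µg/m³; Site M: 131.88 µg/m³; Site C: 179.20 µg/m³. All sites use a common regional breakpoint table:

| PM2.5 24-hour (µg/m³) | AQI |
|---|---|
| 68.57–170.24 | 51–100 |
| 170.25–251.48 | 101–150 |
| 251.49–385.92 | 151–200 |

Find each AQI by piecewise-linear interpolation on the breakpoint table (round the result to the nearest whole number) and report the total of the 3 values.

377

Site D: row 251.49–385.92 (AQI 151–200). (200−151)·(356.84−251.49)/(385.92−251.49) + 151 = 49·105.35/134.43 + 151 ≈ 189.40 → 189.
Site M: 131.88 ∈ [68.57, 170.24] ↔ index [51, 100].
51 + (131.88−68.57)·(100−51)/(170.24−68.57) = 51 + 63.31·49/101.67 ≈ 81.51, so AQI = 82.
Site C 179.20: bracket 170.25–251.48 → index 101–150; slope 49/81.23, offset 8.95.
AQI = 101 + 49/81.23·8.95 ≈ 106.40 ⇒ 106.
AQIs: Site D=189, Site M=82, Site C=106. Sum = 189 + 82 + 106 = 377.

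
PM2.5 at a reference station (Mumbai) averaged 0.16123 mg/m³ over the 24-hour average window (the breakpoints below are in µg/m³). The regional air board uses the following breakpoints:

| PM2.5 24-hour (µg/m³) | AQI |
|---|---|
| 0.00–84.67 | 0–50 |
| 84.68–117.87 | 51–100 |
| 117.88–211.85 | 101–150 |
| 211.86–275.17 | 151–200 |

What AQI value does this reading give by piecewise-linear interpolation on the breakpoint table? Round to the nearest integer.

Convert: 0.16123 mg/m³ = 161.23 µg/m³.
PM2.5 161.23: bracket 117.88–211.85 → index 101–150; slope 49/93.97, offset 43.35.
AQI = 101 + 49/93.97·43.35 ≈ 123.60 ⇒ 124.

124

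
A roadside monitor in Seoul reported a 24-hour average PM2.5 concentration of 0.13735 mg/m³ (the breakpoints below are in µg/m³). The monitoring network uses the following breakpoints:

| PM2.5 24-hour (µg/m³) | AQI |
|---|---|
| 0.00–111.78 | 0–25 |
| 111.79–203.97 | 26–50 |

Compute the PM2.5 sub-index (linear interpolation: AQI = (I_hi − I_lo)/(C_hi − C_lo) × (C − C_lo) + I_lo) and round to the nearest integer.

33

Convert: 0.13735 mg/m³ = 137.35 µg/m³.
PM2.5: 137.35 lies in 111.79–203.97, so I_lo=26, I_hi=50, C_lo=111.79, C_hi=203.97.
(50−26)/(203.97−111.79) × (137.35−111.79) + 26 = 24/92.18 × 25.56 + 26 ≈ 32.65 → 33.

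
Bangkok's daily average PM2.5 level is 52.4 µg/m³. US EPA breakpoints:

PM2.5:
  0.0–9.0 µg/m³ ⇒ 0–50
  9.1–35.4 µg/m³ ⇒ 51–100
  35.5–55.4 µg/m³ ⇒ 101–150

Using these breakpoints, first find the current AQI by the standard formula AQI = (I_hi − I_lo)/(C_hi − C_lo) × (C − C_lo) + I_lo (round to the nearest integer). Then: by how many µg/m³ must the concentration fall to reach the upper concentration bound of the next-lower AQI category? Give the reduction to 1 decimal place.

17.0

PM2.5: 52.4 ∈ [35.5, 55.4] ↔ index [101, 150].
101 + (52.4−35.5)·(150−101)/(55.4−35.5) = 101 + 16.9·49/19.9 ≈ 142.61, so AQI = 143.
Current AQI 143 is in the Unhealthy for Sensitive Groups range (101–150). The next-lower category tops out at AQI 100, whose upper concentration bound is 35.4 µg/m³.
Reduction needed = 52.4 − 35.4 = 17.0 µg/m³.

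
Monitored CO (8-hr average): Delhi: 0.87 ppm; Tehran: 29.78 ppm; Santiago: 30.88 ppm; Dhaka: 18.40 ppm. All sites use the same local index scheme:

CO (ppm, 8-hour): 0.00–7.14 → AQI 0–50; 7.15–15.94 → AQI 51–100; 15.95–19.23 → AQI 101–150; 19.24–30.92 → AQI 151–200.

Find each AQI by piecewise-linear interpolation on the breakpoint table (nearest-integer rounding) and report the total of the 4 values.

Delhi: 0.87 lies in 0.00–7.14, so I_lo=0, I_hi=50, C_lo=0.00, C_hi=7.14.
(50−0)/(7.14−0.00) × (0.87−0.00) + 0 = 50/7.14 × 0.87 + 0 ≈ 6.09 → 6.
Tehran: 29.78 lies in 19.24–30.92, so I_lo=151, I_hi=200, C_lo=19.24, C_hi=30.92.
(200−151)/(30.92−19.24) × (29.78−19.24) + 151 = 49/11.68 × 10.54 + 151 ≈ 195.22 → 195.
Santiago: row 19.24–30.92 (AQI 151–200). (200−151)·(30.88−19.24)/(30.92−19.24) + 151 = 49·11.64/11.68 + 151 ≈ 199.83 → 200.
Dhaka: row 15.95–19.23 (AQI 101–150). (150−101)·(18.40−15.95)/(19.23−15.95) + 101 = 49·2.45/3.28 + 101 ≈ 137.60 → 138.
AQIs: Delhi=6, Tehran=195, Santiago=200, Dhaka=138. Sum = 6 + 195 + 200 + 138 = 539.

539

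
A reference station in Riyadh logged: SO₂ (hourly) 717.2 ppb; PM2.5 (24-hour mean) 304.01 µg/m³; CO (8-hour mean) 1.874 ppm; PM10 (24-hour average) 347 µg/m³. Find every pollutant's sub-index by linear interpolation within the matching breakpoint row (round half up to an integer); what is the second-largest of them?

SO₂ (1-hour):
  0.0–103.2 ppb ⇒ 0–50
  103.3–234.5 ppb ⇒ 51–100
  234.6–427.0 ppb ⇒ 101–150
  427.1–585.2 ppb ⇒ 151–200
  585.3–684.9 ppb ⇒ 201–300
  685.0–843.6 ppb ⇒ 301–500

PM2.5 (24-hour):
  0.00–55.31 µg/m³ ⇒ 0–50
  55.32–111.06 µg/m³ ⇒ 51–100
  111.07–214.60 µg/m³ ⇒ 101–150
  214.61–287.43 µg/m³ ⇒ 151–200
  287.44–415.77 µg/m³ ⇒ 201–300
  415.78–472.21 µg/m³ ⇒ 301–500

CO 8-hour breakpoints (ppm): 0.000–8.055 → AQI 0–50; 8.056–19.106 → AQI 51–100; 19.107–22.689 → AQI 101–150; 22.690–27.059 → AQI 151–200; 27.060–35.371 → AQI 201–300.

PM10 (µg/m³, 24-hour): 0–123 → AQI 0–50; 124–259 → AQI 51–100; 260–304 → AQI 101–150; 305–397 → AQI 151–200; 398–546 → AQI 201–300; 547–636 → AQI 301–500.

214

SO₂: row 685.0–843.6 (AQI 301–500). (500−301)·(717.2−685.0)/(843.6−685.0) + 301 = 199·32.2/158.6 + 301 ≈ 341.40 → 341.
PM2.5 304.01: bracket 287.44–415.77 → index 201–300; slope 99/128.33, offset 16.57.
AQI = 201 + 99/128.33·16.57 ≈ 213.78 ⇒ 214.
CO: 1.874 lies in 0.000–8.055, so I_lo=0, I_hi=50, C_lo=0.000, C_hi=8.055.
(50−0)/(8.055−0.000) × (1.874−0.000) + 0 = 50/8.055 × 1.874 + 0 ≈ 11.63 → 12.
PM10: 347 lies in 305–397, so I_lo=151, I_hi=200, C_lo=305, C_hi=397.
(200−151)/(397−305) × (347−305) + 151 = 49/92 × 42 + 151 ≈ 173.37 → 173.
Sub-indices: SO₂→341, PM2.5→214, CO→12, PM10→173. Ranked high→low: 341, 214, 173, 12. Second-highest sub-index = 214.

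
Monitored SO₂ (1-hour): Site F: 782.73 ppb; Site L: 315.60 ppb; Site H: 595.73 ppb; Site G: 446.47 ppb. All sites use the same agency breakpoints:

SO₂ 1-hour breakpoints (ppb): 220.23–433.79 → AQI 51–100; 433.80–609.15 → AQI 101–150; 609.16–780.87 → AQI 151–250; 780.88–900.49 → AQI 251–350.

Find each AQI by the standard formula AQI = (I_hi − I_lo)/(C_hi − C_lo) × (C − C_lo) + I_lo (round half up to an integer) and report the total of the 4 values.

577

Site F: row 780.88–900.49 (AQI 251–350). (350−251)·(782.73−780.88)/(900.49−780.88) + 251 = 99·1.85/119.61 + 251 ≈ 252.53 → 253.
Site L: 315.60 ∈ [220.23, 433.79] ↔ index [51, 100].
51 + (315.60−220.23)·(100−51)/(433.79−220.23) = 51 + 95.37·49/213.56 ≈ 72.88, so AQI = 73.
Site H 595.73: bracket 433.80–609.15 → index 101–150; slope 49/175.35, offset 161.93.
AQI = 101 + 49/175.35·161.93 ≈ 146.25 ⇒ 146.
Site G: 446.47 lies in 433.80–609.15, so I_lo=101, I_hi=150, C_lo=433.80, C_hi=609.15.
(150−101)/(609.15−433.80) × (446.47−433.80) + 101 = 49/175.35 × 12.67 + 101 ≈ 104.54 → 105.
AQIs: Site F=253, Site L=73, Site H=146, Site G=105. Sum = 253 + 73 + 146 + 105 = 577.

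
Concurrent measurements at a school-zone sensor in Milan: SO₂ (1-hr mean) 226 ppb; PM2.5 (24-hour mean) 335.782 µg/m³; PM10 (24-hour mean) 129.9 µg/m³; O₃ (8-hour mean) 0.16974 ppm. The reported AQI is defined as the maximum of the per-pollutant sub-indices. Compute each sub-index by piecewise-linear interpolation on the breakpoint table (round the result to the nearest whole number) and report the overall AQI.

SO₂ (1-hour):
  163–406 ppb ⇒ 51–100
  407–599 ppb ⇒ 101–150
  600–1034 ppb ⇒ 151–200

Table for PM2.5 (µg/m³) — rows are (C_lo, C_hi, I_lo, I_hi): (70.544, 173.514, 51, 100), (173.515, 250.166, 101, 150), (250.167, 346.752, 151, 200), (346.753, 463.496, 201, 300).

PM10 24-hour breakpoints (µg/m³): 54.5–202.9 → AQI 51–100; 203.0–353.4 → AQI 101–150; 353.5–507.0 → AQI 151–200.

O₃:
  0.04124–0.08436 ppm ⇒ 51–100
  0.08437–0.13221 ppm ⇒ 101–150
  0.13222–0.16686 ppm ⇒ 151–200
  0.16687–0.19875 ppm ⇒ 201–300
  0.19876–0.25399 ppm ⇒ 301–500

210

SO₂: row 163–406 (AQI 51–100). (100−51)·(226−163)/(406−163) + 51 = 49·63/243 + 51 ≈ 63.70 → 64.
PM2.5: row 250.167–346.752 (AQI 151–200). (200−151)·(335.782−250.167)/(346.752−250.167) + 151 = 49·85.615/96.585 + 151 ≈ 194.43 → 194.
PM10: 129.9 ∈ [54.5, 202.9] ↔ index [51, 100].
51 + (129.9−54.5)·(100−51)/(202.9−54.5) = 51 + 75.4·49/148.4 ≈ 75.90, so AQI = 76.
O₃ 0.16974: bracket 0.16687–0.19875 → index 201–300; slope 99/0.03188, offset 0.00287.
AQI = 201 + 99/0.03188·0.00287 ≈ 209.91 ⇒ 210.
Sub-indices: SO₂→64, PM2.5→194, PM10→76, O₃→210. Overall AQI = max = 210; dominant pollutant is O₃.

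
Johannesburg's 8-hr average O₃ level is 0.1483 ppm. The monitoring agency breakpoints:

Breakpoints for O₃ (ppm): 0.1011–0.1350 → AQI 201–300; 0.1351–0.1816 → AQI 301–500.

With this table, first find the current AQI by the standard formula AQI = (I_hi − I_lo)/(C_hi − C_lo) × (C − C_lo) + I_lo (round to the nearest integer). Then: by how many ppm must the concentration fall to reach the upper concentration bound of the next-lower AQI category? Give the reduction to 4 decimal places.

0.0133

O₃ 0.1483: bracket 0.1351–0.1816 → index 301–500; slope 199/0.0465, offset 0.0132.
AQI = 301 + 199/0.0465·0.0132 ≈ 357.49 ⇒ 357.
Current AQI 357 is in the Hazardous range (301–500). The next-lower category tops out at AQI 300, whose upper concentration bound is 0.1350 ppm.
Reduction needed = 0.1483 − 0.1350 = 0.0133 ppm.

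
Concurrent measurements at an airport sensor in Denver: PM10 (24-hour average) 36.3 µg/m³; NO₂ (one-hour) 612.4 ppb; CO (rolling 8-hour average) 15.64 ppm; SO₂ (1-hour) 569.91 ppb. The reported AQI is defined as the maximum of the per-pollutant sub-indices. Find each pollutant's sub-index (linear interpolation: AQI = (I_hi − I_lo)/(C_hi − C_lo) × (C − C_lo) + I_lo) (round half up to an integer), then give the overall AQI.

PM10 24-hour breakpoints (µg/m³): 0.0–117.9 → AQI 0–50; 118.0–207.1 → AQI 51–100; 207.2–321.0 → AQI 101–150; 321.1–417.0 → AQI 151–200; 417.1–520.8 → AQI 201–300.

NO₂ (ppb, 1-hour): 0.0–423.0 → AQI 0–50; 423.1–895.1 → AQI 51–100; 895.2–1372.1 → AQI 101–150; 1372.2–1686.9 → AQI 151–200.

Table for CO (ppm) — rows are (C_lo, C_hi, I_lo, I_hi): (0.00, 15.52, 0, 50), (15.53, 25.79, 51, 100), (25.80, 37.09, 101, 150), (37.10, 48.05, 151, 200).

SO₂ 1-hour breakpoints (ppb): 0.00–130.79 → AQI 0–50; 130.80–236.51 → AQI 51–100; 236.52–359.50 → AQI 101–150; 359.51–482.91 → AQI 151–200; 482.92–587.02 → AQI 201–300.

PM10 36.3: bracket 0.0–117.9 → index 0–50; slope 50/117.9, offset 36.3.
AQI = 0 + 50/117.9·36.3 ≈ 15.39 ⇒ 15.
NO₂: 612.4 lies in 423.1–895.1, so I_lo=51, I_hi=100, C_lo=423.1, C_hi=895.1.
(100−51)/(895.1−423.1) × (612.4−423.1) + 51 = 49/472.0 × 189.3 + 51 ≈ 70.65 → 71.
CO: 15.64 lies in 15.53–25.79, so I_lo=51, I_hi=100, C_lo=15.53, C_hi=25.79.
(100−51)/(25.79−15.53) × (15.64−15.53) + 51 = 49/10.26 × 0.11 + 51 ≈ 51.53 → 52.
SO₂ 569.91: bracket 482.92–587.02 → index 201–300; slope 99/104.10, offset 86.99.
AQI = 201 + 99/104.10·86.99 ≈ 283.73 ⇒ 284.
Sub-indices: PM10→15, NO₂→71, CO→52, SO₂→284. Overall AQI = max = 284; dominant pollutant is SO₂.

284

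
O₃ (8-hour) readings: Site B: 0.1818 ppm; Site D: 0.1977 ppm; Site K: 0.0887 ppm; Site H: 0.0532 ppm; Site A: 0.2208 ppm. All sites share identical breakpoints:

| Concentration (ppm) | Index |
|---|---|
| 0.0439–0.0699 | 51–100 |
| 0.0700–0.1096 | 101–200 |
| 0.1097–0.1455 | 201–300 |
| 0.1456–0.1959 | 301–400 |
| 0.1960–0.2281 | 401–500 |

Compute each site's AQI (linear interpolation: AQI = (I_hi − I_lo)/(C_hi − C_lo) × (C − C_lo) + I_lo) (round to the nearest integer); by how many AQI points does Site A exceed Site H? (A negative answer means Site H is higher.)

Site B: 0.1818 ∈ [0.1456, 0.1959] ↔ index [301, 400].
301 + (0.1818−0.1456)·(400−301)/(0.1959−0.1456) = 301 + 0.0362·99/0.0503 ≈ 372.25, so AQI = 372.
Site D: 0.1977 lies in 0.1960–0.2281, so I_lo=401, I_hi=500, C_lo=0.1960, C_hi=0.2281.
(500−401)/(0.2281−0.1960) × (0.1977−0.1960) + 401 = 99/0.0321 × 0.0017 + 401 ≈ 406.24 → 406.
Site K: 0.0887 ∈ [0.0700, 0.1096] ↔ index [101, 200].
101 + (0.0887−0.0700)·(200−101)/(0.1096−0.0700) = 101 + 0.0187·99/0.0396 ≈ 147.75, so AQI = 148.
Site H: row 0.0439–0.0699 (AQI 51–100). (100−51)·(0.0532−0.0439)/(0.0699−0.0439) + 51 = 49·0.0093/0.0260 + 51 ≈ 68.53 → 69.
Site A 0.2208: bracket 0.1960–0.2281 → index 401–500; slope 99/0.0321, offset 0.0248.
AQI = 401 + 99/0.0321·0.0248 ≈ 477.49 ⇒ 477.
AQIs: Site B=372, Site D=406, Site K=148, Site H=69, Site A=477. Site A (477) − Site H (69) = 408.

408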